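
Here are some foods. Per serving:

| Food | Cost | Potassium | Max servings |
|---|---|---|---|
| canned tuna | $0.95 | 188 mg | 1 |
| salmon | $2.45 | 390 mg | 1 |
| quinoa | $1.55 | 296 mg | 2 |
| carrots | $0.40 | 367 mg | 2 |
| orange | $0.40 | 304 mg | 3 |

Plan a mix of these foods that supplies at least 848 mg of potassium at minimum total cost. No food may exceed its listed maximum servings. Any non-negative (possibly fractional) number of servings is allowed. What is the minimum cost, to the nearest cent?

$0.95

Cost per mg of potassium: carrots $0.0011, orange $0.0013, canned tuna $0.0051, quinoa $0.0052, salmon $0.0063.
Take 2 servings of carrots: +734.0 mg potassium for $0.80 (total $0.80, still need 114.0 mg).
Take 0.375 servings of orange: +114.0 mg potassium for $0.15 (total $0.95, still need 0.0 mg).
Greedy by cheapest-per-mg is optimal for a single linear constraint, so the minimum cost is $0.95.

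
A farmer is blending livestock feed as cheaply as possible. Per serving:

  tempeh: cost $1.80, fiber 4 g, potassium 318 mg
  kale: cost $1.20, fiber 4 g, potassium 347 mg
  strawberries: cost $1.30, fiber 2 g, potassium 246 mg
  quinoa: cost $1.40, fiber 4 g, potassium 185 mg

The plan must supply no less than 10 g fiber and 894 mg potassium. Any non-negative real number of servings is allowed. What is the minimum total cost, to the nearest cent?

Compare the cost at each extreme point of the feasible region.
tempeh only: max(10/4, 894/318) = 2.811 servings → $5.06.
kale only: max(10/4, 894/347) = 2.576 servings → $3.09.
strawberries only: max(10/2, 894/246) = 5 servings → $6.50.
quinoa only: max(10/4, 894/185) = 4.832 servings → $6.77.
tempeh + kale: the both-tight solution has a negative serving — not a feasible corner.
tempeh + strawberries with both tight: 1.931 servings and 1.138 servings → $4.96.
tempeh + quinoa: intersection lies outside the first quadrant.
kale + strawberries with both tight: 2.317 servings and 0.3655 servings → $3.26.
kale + quinoa: intersection lies outside the first quadrant.
strawberries + quinoa with both tight: 2.811 servings and 1.094 servings → $5.19.
So the least-cost plan costs $3.09.

$3.09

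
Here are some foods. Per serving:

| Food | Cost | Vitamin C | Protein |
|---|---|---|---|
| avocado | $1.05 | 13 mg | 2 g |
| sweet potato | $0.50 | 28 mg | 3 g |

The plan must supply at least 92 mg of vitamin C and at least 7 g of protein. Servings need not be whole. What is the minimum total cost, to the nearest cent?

At the optimum either one food covers both requirements or two foods hit both targets exactly; no other combination can be cheaper.
avocado only: max(92/13, 7/2) = 7.077 servings → $7.43.
sweet potato only: max(92/28, 7/3) = 3.286 servings → $1.64.
avocado + sweet potato: intersection lies outside the first quadrant.
Cheapest feasible corner: $1.64.

$1.64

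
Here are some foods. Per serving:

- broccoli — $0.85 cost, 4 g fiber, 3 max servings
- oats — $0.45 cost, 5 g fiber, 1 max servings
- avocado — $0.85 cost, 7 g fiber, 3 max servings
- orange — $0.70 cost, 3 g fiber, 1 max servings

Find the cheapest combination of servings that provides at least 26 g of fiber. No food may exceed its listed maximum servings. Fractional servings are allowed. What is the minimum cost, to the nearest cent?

$3.00

Cost per g of fiber: oats $0.0900, avocado $0.1214, broccoli $0.2125, orange $0.2333.
Take 1 serving of oats: +5.0 g fiber for $0.45 (total $0.45, still need 21.0 g).
Take 3 servings of avocado: +21.0 g fiber for $2.55 (total $3.00, still need 0.0 g).
Greedy by cheapest-per-g is optimal for a single linear constraint, so the minimum cost is $3.00.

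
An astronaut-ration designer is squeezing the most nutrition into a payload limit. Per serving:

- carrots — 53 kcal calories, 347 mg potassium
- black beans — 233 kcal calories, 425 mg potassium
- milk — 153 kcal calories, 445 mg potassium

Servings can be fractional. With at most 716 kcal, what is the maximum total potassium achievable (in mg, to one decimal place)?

4687.8 mg

Potassium per kcal: carrots 6.547, milk 2.908, black beans 1.824.
With no serving limits, spend the whole calories allowance on carrots: 716 kcal / 53 kcal × 347 mg = 4687.8 mg.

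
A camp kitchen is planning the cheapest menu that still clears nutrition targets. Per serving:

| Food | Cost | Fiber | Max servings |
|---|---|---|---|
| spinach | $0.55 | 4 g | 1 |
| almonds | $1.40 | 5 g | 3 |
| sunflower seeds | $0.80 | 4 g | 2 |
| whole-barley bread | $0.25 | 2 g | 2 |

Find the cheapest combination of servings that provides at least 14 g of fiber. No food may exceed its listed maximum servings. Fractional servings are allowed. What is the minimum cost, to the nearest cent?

Cost per g of fiber: whole-barley bread $0.1250, spinach $0.1375, sunflower seeds $0.2000, almonds $0.2800.
Take 2 servings of whole-barley bread: +4.0 g fiber for $0.50 (total $0.50, still need 10.0 g).
Take 1 serving of spinach: +4.0 g fiber for $0.55 (total $1.05, still need 6.0 g).
Take 1.5 servings of sunflower seeds: +6.0 g fiber for $1.20 (total $2.25, still need 0.0 g).
Filling from the cheapest source first is optimal under one linear minimum: $2.25.

$2.25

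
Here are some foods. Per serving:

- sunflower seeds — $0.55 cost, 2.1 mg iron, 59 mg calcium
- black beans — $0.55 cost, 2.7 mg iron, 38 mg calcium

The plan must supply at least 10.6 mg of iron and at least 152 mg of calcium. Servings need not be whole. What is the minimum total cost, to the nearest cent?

Compare the cost at each extreme point of the feasible region.
sunflower seeds only: max(10.6/2.1, 152/59) = 5.048 servings → $2.78.
black beans only: max(10.6/2.7, 152/38) = 4 servings → $2.20.
sunflower seeds + black beans with both tight: 0.0956 servings and 3.852 servings → $2.17.
So the least-cost plan costs $2.17.

$2.17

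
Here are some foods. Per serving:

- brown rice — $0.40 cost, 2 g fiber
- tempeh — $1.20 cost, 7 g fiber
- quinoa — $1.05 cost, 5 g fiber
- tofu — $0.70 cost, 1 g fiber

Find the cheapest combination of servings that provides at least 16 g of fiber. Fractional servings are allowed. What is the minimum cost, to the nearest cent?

Cost per g of fiber: tempeh $0.1714, brown rice $0.2000, quinoa $0.2100, tofu $0.7000.
With no serving limits, use only tempeh: 16 g / 7 g = 2.286 servings × $1.20 = $2.74.

$2.74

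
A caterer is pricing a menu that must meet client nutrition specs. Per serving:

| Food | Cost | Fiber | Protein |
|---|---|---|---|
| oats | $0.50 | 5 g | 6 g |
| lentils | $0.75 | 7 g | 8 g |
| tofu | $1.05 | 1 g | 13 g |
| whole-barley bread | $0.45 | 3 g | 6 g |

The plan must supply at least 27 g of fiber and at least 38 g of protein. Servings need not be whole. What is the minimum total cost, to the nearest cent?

oats only: max(27/5, 38/6) = 6.333 servings → $3.17.
lentils only: max(27/7, 38/8) = 4.75 servings → $3.56.
tofu only: max(27/1, 38/13) = 27 servings → $28.35.
whole-barley bread only: max(27/3, 38/6) = 9 servings → $4.05.
oats + lentils with both targets exact would need a negative amount; discard.
oats + tofu with both tight: 5.305 servings and 0.4746 servings → $3.15.
oats + whole-barley bread with both tight: 4 servings and 2.333 servings → $3.05.
lentils + tofu with both tight: 3.771 servings and 0.6024 servings → $3.46.
lentils + whole-barley bread with both tight: 2.667 servings and 2.778 servings → $3.25.
tofu + whole-barley bread: intersection lies outside the first quadrant.
The minimum over all feasible corners is $3.05.

$3.05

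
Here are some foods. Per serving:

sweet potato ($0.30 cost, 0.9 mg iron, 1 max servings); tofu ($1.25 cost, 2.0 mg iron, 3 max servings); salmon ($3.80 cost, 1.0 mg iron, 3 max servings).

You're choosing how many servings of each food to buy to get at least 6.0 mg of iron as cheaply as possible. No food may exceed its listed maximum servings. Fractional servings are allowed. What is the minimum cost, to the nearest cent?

$3.49

Cost per mg of iron: sweet potato $0.3333, tofu $0.6250, salmon $3.8000.
Take 1 serving of sweet potato: +0.9 mg iron for $0.30 (total $0.30, still need 5.1 mg).
Take 2.55 servings of tofu: +5.1 mg iron for $3.19 (total $3.49, still need 0.0 mg).
Filling from the cheapest source first is optimal under one linear minimum: $3.49.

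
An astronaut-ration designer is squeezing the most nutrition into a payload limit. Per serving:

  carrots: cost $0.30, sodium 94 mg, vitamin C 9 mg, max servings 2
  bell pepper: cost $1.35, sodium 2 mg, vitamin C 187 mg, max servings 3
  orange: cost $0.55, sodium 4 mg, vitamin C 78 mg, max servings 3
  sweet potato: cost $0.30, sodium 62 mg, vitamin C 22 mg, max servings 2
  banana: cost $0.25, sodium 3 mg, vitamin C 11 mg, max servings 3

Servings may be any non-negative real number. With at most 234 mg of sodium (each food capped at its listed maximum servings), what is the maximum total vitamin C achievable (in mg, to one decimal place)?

879.9 mg

Vitamin C per mg sodium: bell pepper 93.5, orange 19.5, banana 3.667, sweet potato 0.3548, carrots 0.09574.
Take 3 servings of bell pepper: uses 6 mg sodium, +561.0 mg vitamin C (running total 561.0 mg).
Take 3 servings of orange: uses 12 mg sodium, +234.0 mg vitamin C (running total 795.0 mg).
Take 3 servings of banana: uses 9 mg sodium, +33.0 mg vitamin C (running total 828.0 mg).
Take 2 servings of sweet potato: uses 124 mg sodium, +44.0 mg vitamin C (running total 872.0 mg).
Take 0.883 servings of carrots: uses 83 mg sodium, +7.9 mg vitamin C (running total 879.9 mg).
Filling greedily by vitamin C-per-mg sodium is optimal for one linear limit, giving 879.9 mg.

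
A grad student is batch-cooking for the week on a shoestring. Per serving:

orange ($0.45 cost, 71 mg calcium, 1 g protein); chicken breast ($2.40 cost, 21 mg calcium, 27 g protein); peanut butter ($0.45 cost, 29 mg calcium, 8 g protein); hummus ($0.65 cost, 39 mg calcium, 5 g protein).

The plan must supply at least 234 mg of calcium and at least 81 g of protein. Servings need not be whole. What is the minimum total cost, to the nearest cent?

$4.56

An LP optimum is at a vertex; with two nutrient constraints at most two foods are used. Check each candidate.
orange only: max(234/71, 81/1) = 81 servings → $36.45.
chicken breast only: max(234/21, 81/27) = 11.14 servings → $26.74.
peanut butter only: max(234/29, 81/8) = 10.12 servings → $4.56.
hummus only: max(234/39, 81/5) = 16.2 servings → $10.53.
orange + chicken breast with both tight: 2.435 servings and 2.91 servings → $8.08.
orange + peanut butter: the both-tight solution has a negative serving — not a feasible corner.
orange + hummus with both targets exact would need a negative amount; discard.
chicken breast + peanut butter with both tight: 0.7756 servings and 7.507 servings → $5.24.
chicken breast + hummus with both tight: 2.098 servings and 4.87 servings → $8.20.
peanut butter + hummus with both targets exact would need a negative amount; discard.
So the least-cost plan costs $4.56.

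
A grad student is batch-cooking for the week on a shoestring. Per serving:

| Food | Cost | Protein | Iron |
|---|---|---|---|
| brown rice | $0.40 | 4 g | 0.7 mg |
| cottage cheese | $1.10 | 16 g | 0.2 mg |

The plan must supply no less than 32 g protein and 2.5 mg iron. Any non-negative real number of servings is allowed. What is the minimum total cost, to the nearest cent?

$2.60

brown rice only: max(32/4, 2.5/0.7) = 8 servings → $3.20.
cottage cheese only: max(32/16, 2.5/0.2) = 12.5 servings → $13.75.
brown rice + cottage cheese with both tight: 3.231 servings and 1.192 servings → $2.60.
So the least-cost plan costs $2.60.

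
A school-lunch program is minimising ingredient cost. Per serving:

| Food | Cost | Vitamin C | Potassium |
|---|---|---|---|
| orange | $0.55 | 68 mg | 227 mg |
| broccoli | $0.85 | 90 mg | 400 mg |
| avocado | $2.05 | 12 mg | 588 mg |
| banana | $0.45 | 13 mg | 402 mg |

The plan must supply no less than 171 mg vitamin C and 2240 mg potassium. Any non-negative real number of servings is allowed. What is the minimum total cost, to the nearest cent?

Two binding constraints pin down two serving amounts, so the optimal mix uses at most two foods. The candidates are each food alone (scaled to the tighter of vitamin C/potassium) and each pair with both constraints tight.
orange only: max(171/68, 2240/227) = 9.868 servings → $5.43.
broccoli only: max(171/90, 2240/400) = 5.6 servings → $4.76.
avocado only: max(171/12, 2240/588) = 14.25 servings → $29.21.
banana only: max(171/13, 2240/402) = 13.15 servings → $5.92.
orange + broccoli with both targets exact would need a negative amount; discard.
orange + avocado with both tight: 1.977 servings and 3.046 servings → $7.33.
orange + banana with both tight: 1.625 servings and 4.655 servings → $2.99.
broccoli + avocado with both tight: 1.531 servings and 2.768 servings → $6.98.
broccoli + banana with both tight: 1.279 servings and 4.3 servings → $3.02.
avocado + banana: the both-tight solution has a negative serving — not a feasible corner.
The minimum over all feasible corners is $2.99.

$2.99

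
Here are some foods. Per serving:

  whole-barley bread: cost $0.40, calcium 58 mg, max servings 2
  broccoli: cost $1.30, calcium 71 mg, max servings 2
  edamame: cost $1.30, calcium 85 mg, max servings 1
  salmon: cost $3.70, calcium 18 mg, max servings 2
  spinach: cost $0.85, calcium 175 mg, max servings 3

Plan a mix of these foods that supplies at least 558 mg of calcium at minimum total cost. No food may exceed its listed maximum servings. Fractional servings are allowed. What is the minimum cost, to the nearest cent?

$2.78

Cost per mg of calcium: spinach $0.0049, whole-barley bread $0.0069, edamame $0.0153, broccoli $0.0183, salmon $0.2056.
Take 3 servings of spinach: +525.0 mg calcium for $2.55 (total $2.55, still need 33.0 mg).
Take 0.569 servings of whole-barley bread: +33.0 mg calcium for $0.23 (total $2.78, still need 0.0 mg).
Filling from the cheapest source first is optimal under one linear minimum: $2.78.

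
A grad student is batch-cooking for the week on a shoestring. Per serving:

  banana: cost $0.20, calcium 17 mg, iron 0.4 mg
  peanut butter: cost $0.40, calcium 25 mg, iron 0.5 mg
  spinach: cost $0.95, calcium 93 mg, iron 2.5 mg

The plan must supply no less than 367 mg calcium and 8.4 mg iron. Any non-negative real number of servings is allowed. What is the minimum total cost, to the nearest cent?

$3.75

The cheapest plan sits at a corner of the feasible region — with two constraints it uses at most two foods.
banana only: max(367/17, 8.4/0.4) = 21.59 servings → $4.32.
peanut butter only: max(367/25, 8.4/0.5) = 16.8 servings → $6.72.
spinach only: max(367/93, 8.4/2.5) = 3.946 servings → $3.75.
banana + peanut butter with both tight: 17.67 servings and 2.667 servings → $4.60.
banana + spinach with both targets exact would need a negative amount; discard.
peanut butter + spinach with both tight: 8.519 servings and 1.656 servings → $4.98.
The minimum over all feasible corners is $3.75.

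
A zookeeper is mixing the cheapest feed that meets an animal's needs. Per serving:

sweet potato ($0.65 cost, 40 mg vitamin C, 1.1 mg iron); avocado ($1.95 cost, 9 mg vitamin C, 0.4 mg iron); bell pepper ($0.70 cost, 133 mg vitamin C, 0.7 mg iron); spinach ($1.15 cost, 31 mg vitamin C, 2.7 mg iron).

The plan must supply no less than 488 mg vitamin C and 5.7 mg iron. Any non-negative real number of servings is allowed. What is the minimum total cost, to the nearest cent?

$3.79

Minimising a linear cost over {vitamin C ≥ 488, iron ≥ 5.7, servings ≥ 0} — the optimum is at a vertex, using one or two foods.
sweet potato only: max(488/40, 5.7/1.1) = 12.2 servings → $7.93.
avocado only: max(488/9, 5.7/0.4) = 54.22 servings → $105.73.
bell pepper only: max(488/133, 5.7/0.7) = 8.143 servings → $5.70.
spinach only: max(488/31, 5.7/2.7) = 15.74 servings → $18.10.
sweet potato + avocado with both targets exact would need a negative amount; discard.
sweet potato + bell pepper with both tight: 3.521 servings and 2.61 servings → $4.12.
sweet potato + spinach: intersection lies outside the first quadrant.
avocado + bell pepper with both tight: 8.881 servings and 3.068 servings → $19.46.
avocado + spinach: the both-tight solution has a negative serving — not a feasible corner.
bell pepper + spinach with both tight: 3.381 servings and 1.234 servings → $3.79.
So the least-cost plan costs $3.79.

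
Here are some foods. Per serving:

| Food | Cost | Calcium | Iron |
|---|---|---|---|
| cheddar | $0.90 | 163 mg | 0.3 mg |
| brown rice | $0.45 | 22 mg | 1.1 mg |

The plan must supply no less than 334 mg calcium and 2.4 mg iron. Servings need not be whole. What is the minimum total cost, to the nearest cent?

$2.40

For a min-cost LP with two ≥-constraints, a basic feasible solution has at most two positive variables.
cheddar only: max(334/163, 2.4/0.3) = 8 servings → $7.20.
brown rice only: max(334/22, 2.4/1.1) = 15.18 servings → $6.83.
cheddar + brown rice with both tight: 1.822 servings and 1.685 servings → $2.40.
So the least-cost plan costs $2.40.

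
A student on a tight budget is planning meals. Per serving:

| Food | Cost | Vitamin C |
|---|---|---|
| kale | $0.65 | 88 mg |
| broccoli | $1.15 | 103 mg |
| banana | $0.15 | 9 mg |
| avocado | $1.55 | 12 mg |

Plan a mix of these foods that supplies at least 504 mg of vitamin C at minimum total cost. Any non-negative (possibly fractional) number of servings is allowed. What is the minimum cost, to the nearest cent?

$3.72

Cost per mg of vitamin C: kale $0.0074, broccoli $0.0112, banana $0.0167, avocado $0.1292.
With no serving limits, use only kale: 504 mg / 88 mg = 5.727 servings × $0.65 = $3.72.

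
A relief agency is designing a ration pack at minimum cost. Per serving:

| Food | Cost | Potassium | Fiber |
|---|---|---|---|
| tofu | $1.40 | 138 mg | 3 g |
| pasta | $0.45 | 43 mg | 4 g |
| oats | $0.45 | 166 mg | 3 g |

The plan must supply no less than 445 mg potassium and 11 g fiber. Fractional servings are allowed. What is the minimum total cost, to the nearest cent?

This is a tiny linear program; its minimum lies at a vertex of the feasible set. List the vertices and price them.
tofu only: max(445/138, 11/3) = 3.667 servings → $5.13.
pasta only: max(445/43, 11/4) = 10.35 servings → $4.66.
oats only: max(445/166, 11/3) = 3.667 servings → $1.65.
tofu + pasta with both tight: 3.09 servings and 0.4326 servings → $4.52.
tofu + oats: the both-tight solution has a negative serving — not a feasible corner.
pasta + oats with both tight: 0.9178 servings and 2.443 servings → $1.51.
The minimum over all feasible corners is $1.51.

$1.51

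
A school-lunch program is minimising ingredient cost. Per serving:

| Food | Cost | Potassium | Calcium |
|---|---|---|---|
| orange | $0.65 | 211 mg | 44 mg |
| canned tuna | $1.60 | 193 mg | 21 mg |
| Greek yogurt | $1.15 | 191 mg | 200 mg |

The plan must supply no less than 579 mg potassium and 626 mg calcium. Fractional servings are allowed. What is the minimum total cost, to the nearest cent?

orange only: max(579/211, 626/44) = 14.23 servings → $9.25.
canned tuna only: max(579/193, 626/21) = 29.81 servings → $47.70.
Greek yogurt only: max(579/191, 626/200) = 3.13 servings → $3.60.
orange + canned tuna: intersection lies outside the first quadrant.
orange + Greek yogurt with both targets exact would need a negative amount; discard.
canned tuna + Greek yogurt: the both-tight solution has a negative serving — not a feasible corner.
The minimum over all feasible corners is $3.60.

$3.60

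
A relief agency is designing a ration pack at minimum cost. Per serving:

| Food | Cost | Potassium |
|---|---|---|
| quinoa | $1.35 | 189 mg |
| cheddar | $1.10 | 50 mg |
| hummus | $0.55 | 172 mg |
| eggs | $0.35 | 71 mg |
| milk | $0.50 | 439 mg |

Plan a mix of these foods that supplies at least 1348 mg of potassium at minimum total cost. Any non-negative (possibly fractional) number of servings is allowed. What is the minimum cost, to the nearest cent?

Cost per mg of potassium: milk $0.0011, hummus $0.0032, eggs $0.0049, quinoa $0.0071, cheddar $0.0220.
With no serving limits, use only milk: 1348 mg / 439 mg = 3.071 servings × $0.50 = $1.54.

$1.54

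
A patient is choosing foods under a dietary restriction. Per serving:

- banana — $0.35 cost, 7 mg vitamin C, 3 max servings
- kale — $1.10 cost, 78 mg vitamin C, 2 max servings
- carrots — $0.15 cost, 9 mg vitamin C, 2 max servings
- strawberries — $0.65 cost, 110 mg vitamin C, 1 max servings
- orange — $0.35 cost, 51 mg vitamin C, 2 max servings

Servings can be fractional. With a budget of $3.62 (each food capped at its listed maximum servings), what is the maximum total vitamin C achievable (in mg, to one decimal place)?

372.2 mg

Vitamin C per dollar: strawberries 169.2, orange 145.7, kale 70.91, carrots 60, banana 20.
Take 1 serving of strawberries: spends $0.65, +110.0 mg vitamin C (running total 110.0 mg).
Take 2 servings of orange: spends $0.70, +102.0 mg vitamin C (running total 212.0 mg).
Take 2 servings of kale: spends $2.20, +156.0 mg vitamin C (running total 368.0 mg).
Take 0.4667 servings of carrots: spends $0.07, +4.2 mg vitamin C (running total 372.2 mg).
Filling greedily by vitamin C-per-dollar is optimal for one linear limit, giving 372.2 mg.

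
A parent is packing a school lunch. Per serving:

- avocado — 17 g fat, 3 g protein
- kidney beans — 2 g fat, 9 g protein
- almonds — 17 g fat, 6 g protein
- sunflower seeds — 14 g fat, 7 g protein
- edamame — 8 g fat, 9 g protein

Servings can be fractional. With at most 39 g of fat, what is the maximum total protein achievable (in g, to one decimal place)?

175.5 g

Protein per g fat: kidney beans 4.5, edamame 1.125, sunflower seeds 0.5, almonds 0.3529, avocado 0.1765.
With no serving limits, spend the whole fat allowance on kidney beans: 39 g / 2 g × 9 g = 175.5 g.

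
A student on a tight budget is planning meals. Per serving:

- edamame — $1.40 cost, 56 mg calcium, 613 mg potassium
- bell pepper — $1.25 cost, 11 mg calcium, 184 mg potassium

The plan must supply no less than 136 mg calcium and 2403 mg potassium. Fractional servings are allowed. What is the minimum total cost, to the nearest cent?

$5.49

Compare the cost at each extreme point of the feasible region.
edamame only: max(136/56, 2403/613) = 3.92 servings → $5.49.
bell pepper only: max(136/11, 2403/184) = 13.06 servings → $16.32.
edamame + bell pepper with both targets exact would need a negative amount; discard.
Cheapest feasible corner: $5.49.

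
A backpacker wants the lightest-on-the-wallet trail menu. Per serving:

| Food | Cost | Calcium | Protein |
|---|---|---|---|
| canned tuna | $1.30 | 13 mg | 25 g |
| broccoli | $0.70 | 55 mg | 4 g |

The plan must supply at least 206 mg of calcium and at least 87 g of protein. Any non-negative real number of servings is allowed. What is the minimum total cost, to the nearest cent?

The cheapest plan sits at a corner of the feasible region — with two constraints it uses at most two foods.
canned tuna only: max(206/13, 87/25) = 15.85 servings → $20.60.
broccoli only: max(206/55, 87/4) = 21.75 servings → $15.22.
canned tuna + broccoli with both tight: 2.994 servings and 3.038 servings → $6.02.
So the least-cost plan costs $6.02.

$6.02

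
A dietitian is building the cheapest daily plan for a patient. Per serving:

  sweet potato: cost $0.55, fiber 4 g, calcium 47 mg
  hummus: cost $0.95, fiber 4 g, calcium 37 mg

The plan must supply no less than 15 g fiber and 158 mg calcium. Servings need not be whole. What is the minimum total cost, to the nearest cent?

$2.06

With two linear requirements the optimum uses one or two foods; enumerate the corners.
sweet potato only: max(15/4, 158/47) = 3.75 servings → $2.06.
hummus only: max(15/4, 158/37) = 4.27 servings → $4.06.
sweet potato + hummus with both tight: 1.925 servings and 1.825 servings → $2.79.
The minimum over all feasible corners is $2.06.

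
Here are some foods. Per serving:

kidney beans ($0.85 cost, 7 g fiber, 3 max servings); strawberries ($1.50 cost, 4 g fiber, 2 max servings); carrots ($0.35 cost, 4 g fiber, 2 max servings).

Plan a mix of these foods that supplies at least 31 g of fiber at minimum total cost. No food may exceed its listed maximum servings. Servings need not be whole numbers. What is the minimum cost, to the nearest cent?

Cost per g of fiber: carrots $0.0875, kidney beans $0.1214, strawberries $0.3750.
Take 2 servings of carrots: +8.0 g fiber for $0.70 (total $0.70, still need 23.0 g).
Take 3 servings of kidney beans: +21.0 g fiber for $2.55 (total $3.25, still need 2.0 g).
Take 0.5 servings of strawberries: +2.0 g fiber for $0.75 (total $4.00, still need 0.0 g).
Greedy by cheapest-per-g is optimal for a single linear constraint, so the minimum cost is $4.00.

$4.00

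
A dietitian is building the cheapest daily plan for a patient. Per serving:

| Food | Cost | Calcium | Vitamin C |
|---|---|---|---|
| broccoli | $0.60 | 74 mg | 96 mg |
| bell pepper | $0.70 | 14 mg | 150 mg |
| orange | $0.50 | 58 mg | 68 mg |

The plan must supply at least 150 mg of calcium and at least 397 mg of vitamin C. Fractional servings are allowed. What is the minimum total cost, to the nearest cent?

The cheapest plan sits at a corner of the feasible region — with two constraints it uses at most two foods.
broccoli only: max(150/74, 397/96) = 4.135 servings → $2.48.
bell pepper only: max(150/14, 397/150) = 10.71 servings → $7.50.
orange only: max(150/58, 397/68) = 5.838 servings → $2.92.
broccoli + bell pepper with both tight: 1.737 servings and 1.535 servings → $2.12.
broccoli + orange: the both-tight solution has a negative serving — not a feasible corner.
bell pepper + orange with both tight: 1.655 servings and 2.187 servings → $2.25.
So the least-cost plan costs $2.12.

$2.12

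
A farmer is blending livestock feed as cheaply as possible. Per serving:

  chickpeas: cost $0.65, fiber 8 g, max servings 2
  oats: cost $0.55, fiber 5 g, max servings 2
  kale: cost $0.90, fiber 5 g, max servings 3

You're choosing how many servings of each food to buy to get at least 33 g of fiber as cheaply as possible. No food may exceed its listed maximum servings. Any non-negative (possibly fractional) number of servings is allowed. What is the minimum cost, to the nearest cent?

$3.66

Cost per g of fiber: chickpeas $0.0813, oats $0.1100, kale $0.1800.
Take 2 servings of chickpeas: +16.0 g fiber for $1.30 (total $1.30, still need 17.0 g).
Take 2 servings of oats: +10.0 g fiber for $1.10 (total $2.40, still need 7.0 g).
Take 1.4 servings of kale: +7.0 g fiber for $1.26 (total $3.66, still need 0.0 g).
Greedy by cheapest-per-g is optimal for a single linear constraint, so the minimum cost is $3.66.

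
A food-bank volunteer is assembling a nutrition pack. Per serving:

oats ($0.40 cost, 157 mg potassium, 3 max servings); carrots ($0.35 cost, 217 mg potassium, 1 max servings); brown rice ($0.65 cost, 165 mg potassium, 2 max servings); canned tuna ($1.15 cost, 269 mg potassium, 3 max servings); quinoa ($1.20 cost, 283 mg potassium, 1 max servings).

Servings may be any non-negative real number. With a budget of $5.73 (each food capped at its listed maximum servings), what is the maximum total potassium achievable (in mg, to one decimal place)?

1694.0 mg

Potassium per dollar: carrots 620, oats 392.5, brown rice 253.8, quinoa 235.8, canned tuna 233.9.
Take 1 serving of carrots: spends $0.35, +217.0 mg potassium (running total 217.0 mg).
Take 3 servings of oats: spends $1.20, +471.0 mg potassium (running total 688.0 mg).
Take 2 servings of brown rice: spends $1.30, +330.0 mg potassium (running total 1018.0 mg).
Take 1 serving of quinoa: spends $1.20, +283.0 mg potassium (running total 1301.0 mg).
Take 1.461 servings of canned tuna: spends $1.68, +393.0 mg potassium (running total 1694.0 mg).
Filling greedily by potassium-per-dollar is optimal for one linear limit, giving 1694.0 mg.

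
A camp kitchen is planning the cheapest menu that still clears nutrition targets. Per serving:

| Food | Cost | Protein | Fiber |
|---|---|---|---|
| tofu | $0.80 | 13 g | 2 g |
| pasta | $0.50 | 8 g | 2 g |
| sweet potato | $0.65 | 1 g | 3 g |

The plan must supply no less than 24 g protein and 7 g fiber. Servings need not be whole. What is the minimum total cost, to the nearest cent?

$1.71

With two linear requirements the optimum uses one or two foods; enumerate the corners.
tofu only: max(24/13, 7/2) = 3.5 servings → $2.80.
pasta only: max(24/8, 7/2) = 3.5 servings → $1.75.
sweet potato only: max(24/1, 7/3) = 24 servings → $15.60.
tofu + pasta: the both-tight solution has a negative serving — not a feasible corner.
tofu + sweet potato with both tight: 1.757 servings and 1.162 servings → $2.16.
pasta + sweet potato with both tight: 2.955 servings and 0.3636 servings → $1.71.
So the least-cost plan costs $1.71.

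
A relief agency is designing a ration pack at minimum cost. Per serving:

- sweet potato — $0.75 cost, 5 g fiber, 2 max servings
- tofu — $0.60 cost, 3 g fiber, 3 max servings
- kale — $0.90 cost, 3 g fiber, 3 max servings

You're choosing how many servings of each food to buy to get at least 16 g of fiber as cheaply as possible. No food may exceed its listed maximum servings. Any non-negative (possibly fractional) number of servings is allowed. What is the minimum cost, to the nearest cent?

$2.70

Cost per g of fiber: sweet potato $0.1500, tofu $0.2000, kale $0.3000.
Take 2 servings of sweet potato: +10.0 g fiber for $1.50 (total $1.50, still need 6.0 g).
Take 2 servings of tofu: +6.0 g fiber for $1.20 (total $2.70, still need 0.0 g).
Filling from the cheapest source first is optimal under one linear minimum: $2.70.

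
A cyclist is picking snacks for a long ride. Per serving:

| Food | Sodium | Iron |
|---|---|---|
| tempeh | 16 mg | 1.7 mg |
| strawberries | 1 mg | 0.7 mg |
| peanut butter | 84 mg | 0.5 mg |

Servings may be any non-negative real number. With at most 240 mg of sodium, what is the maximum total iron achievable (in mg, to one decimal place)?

168.0 mg

Iron per mg sodium: strawberries 0.7, tempeh 0.1062, peanut butter 0.005952.
With no serving limits, spend the whole sodium allowance on strawberries: 240 mg / 1 mg × 0.7 mg = 168.0 mg.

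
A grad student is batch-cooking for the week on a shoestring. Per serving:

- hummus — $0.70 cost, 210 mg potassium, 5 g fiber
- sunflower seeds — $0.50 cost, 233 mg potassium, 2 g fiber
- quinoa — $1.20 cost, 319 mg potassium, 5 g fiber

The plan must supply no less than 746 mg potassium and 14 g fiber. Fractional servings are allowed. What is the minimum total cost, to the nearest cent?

This is a tiny linear program; its minimum lies at a vertex of the feasible set. List the vertices and price them.
hummus only: max(746/210, 14/5) = 3.552 servings → $2.49.
sunflower seeds only: max(746/233, 14/2) = 7 servings → $3.50.
quinoa only: max(746/319, 14/5) = 2.8 servings → $3.36.
hummus + sunflower seeds with both tight: 2.376 servings and 1.06 servings → $2.19.
hummus + quinoa with both tight: 1.35 servings and 1.45 servings → $2.68.
sunflower seeds + quinoa with both targets exact would need a negative amount; discard.
So the least-cost plan costs $2.19.

$2.19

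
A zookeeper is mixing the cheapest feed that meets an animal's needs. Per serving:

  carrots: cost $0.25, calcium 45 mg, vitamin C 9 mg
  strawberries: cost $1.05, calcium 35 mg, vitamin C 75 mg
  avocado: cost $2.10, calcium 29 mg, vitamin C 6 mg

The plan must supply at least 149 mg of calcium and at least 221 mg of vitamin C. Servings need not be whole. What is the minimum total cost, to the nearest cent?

The cheapest plan sits at a corner of the feasible region — with two constraints it uses at most two foods.
carrots only: max(149/45, 221/9) = 24.56 servings → $6.14.
strawberries only: max(149/35, 221/75) = 4.257 servings → $4.47.
avocado only: max(149/29, 221/6) = 36.83 servings → $77.35.
carrots + strawberries with both tight: 1.124 servings and 2.812 servings → $3.23.
carrots + avocado: the both-tight solution has a negative serving — not a feasible corner.
strawberries + avocado with both tight: 2.807 servings and 1.751 servings → $6.62.
The minimum over all feasible corners is $3.23.

$3.23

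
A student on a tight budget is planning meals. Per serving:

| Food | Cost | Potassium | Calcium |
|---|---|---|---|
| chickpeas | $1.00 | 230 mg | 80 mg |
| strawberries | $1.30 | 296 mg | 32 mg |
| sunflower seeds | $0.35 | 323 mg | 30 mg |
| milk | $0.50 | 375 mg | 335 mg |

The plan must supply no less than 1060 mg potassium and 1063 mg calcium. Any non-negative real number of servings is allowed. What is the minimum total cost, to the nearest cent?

The cheapest plan sits at a corner of the feasible region — with two constraints it uses at most two foods.
chickpeas only: max(1060/230, 1063/80) = 13.29 servings → $13.29.
strawberries only: max(1060/296, 1063/32) = 33.22 servings → $43.18.
sunflower seeds only: max(1060/323, 1063/30) = 35.43 servings → $12.40.
milk only: max(1060/375, 1063/335) = 3.173 servings → $1.59.
chickpeas + strawberries: the both-tight solution has a negative serving — not a feasible corner.
chickpeas + sunflower seeds with both targets exact would need a negative amount; discard.
chickpeas + milk: intersection lies outside the first quadrant.
strawberries + sunflower seeds: intersection lies outside the first quadrant.
strawberries + milk with both targets exact would need a negative amount; discard.
sunflower seeds + milk: intersection lies outside the first quadrant.
Cheapest feasible corner: $1.59.

$1.59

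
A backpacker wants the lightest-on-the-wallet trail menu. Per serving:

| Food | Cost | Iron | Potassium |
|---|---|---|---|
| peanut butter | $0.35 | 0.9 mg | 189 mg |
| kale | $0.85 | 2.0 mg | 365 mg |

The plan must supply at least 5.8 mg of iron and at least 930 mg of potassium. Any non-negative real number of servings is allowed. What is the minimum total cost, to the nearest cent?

$2.26

peanut butter only: max(5.8/0.9, 930/189) = 6.444 servings → $2.26.
kale only: max(5.8/2.0, 930/365) = 2.9 servings → $2.46.
peanut butter + kale with both targets exact would need a negative amount; discard.
So the least-cost plan costs $2.26.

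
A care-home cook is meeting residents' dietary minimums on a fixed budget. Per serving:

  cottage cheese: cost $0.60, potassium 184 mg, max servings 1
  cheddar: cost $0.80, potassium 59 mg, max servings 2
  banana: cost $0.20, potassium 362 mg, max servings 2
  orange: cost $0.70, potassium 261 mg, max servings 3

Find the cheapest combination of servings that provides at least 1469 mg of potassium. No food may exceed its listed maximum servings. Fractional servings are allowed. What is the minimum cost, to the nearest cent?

Cost per mg of potassium: banana $0.0006, orange $0.0027, cottage cheese $0.0033, cheddar $0.0136.
Take 2 servings of banana: +724.0 mg potassium for $0.40 (total $0.40, still need 745.0 mg).
Take 2.854 servings of orange: +745.0 mg potassium for $2.00 (total $2.40, still need 0.0 mg).
Filling from the cheapest source first is optimal under one linear minimum: $2.40.

$2.40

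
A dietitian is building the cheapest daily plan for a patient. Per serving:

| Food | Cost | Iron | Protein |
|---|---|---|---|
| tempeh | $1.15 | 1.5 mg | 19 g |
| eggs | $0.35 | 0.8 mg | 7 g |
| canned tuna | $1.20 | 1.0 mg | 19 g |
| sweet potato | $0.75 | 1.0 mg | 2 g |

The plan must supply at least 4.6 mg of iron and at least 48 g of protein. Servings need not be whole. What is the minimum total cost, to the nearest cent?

At the optimum either one food covers both requirements or two foods hit both targets exactly; no other combination can be cheaper.
tempeh only: max(4.6/1.5, 48/19) = 3.067 servings → $3.53.
eggs only: max(4.6/0.8, 48/7) = 6.857 servings → $2.40.
canned tuna only: max(4.6/1.0, 48/19) = 4.6 servings → $5.52.
sweet potato only: max(4.6/1.0, 48/2) = 24 servings → $18.00.
tempeh + eggs with both tight: 1.319 servings and 3.277 servings → $2.66.
tempeh + canned tuna: the both-tight solution has a negative serving — not a feasible corner.
tempeh + sweet potato with both tight: 2.425 servings and 0.9625 servings → $3.51.
eggs + canned tuna with both tight: 4.805 servings and 0.7561 servings → $2.59.
eggs + sweet potato with both targets exact would need a negative amount; discard.
canned tuna + sweet potato with both tight: 2.282 servings and 2.318 servings → $4.48.
The minimum over all feasible corners is $2.40.

$2.40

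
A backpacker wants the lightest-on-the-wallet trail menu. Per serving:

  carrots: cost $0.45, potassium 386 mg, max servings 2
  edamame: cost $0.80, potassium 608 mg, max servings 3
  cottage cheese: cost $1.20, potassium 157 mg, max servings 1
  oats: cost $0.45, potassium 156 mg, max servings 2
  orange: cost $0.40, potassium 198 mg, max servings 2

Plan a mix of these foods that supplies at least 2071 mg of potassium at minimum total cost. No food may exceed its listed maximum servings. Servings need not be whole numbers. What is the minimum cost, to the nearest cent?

$2.61

Cost per mg of potassium: carrots $0.0012, edamame $0.0013, orange $0.0020, oats $0.0029, cottage cheese $0.0076.
Take 2 servings of carrots: +772.0 mg potassium for $0.90 (total $0.90, still need 1299.0 mg).
Take 2.137 servings of edamame: +1299.0 mg potassium for $1.71 (total $2.61, still need 0.0 mg).
Filling from the cheapest source first is optimal under one linear minimum: $2.61.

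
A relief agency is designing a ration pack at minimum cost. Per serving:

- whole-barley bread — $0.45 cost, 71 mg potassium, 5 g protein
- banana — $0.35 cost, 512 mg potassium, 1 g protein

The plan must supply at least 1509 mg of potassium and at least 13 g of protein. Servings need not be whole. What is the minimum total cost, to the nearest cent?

$1.86

The cheapest plan sits at a corner of the feasible region — with two constraints it uses at most two foods.
whole-barley bread only: max(1509/71, 13/5) = 21.25 servings → $9.56.
banana only: max(1509/512, 13/1) = 13 servings → $4.55.
whole-barley bread + banana with both tight: 2.068 servings and 2.661 servings → $1.86.
The minimum over all feasible corners is $1.86.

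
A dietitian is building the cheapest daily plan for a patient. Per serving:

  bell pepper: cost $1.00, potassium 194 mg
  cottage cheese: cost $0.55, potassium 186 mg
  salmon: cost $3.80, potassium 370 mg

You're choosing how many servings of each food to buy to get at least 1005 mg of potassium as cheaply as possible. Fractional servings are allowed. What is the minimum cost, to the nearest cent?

$2.97

Cost per mg of potassium: cottage cheese $0.0030, bell pepper $0.0052, salmon $0.0103.
With no serving limits, use only cottage cheese: 1005 mg / 186 mg = 5.403 servings × $0.55 = $2.97.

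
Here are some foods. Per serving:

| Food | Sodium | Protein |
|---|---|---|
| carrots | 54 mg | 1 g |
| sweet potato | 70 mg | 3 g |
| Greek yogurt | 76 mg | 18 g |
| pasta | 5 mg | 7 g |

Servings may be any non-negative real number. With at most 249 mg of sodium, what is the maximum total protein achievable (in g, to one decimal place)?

348.6 g

Protein per mg sodium: pasta 1.4, Greek yogurt 0.2368, sweet potato 0.04286, carrots 0.01852.
With no serving limits, spend the whole sodium allowance on pasta: 249 mg / 5 mg × 7 g = 348.6 g.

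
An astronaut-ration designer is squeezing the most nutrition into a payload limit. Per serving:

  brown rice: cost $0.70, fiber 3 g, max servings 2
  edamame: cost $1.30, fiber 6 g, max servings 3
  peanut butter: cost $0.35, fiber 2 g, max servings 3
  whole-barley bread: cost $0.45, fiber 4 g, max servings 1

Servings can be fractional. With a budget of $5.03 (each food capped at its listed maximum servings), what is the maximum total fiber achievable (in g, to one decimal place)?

26.3 g

Fiber per dollar: whole-barley bread 8.889, peanut butter 5.714, edamame 4.615, brown rice 4.286.
Take 1 serving of whole-barley bread: spends $0.45, +4.0 g fiber (running total 4.0 g).
Take 3 servings of peanut butter: spends $1.05, +6.0 g fiber (running total 10.0 g).
Take 2.715 servings of edamame: spends $3.53, +16.3 g fiber (running total 26.3 g).
Filling greedily by fiber-per-dollar is optimal for one linear limit, giving 26.3 g.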